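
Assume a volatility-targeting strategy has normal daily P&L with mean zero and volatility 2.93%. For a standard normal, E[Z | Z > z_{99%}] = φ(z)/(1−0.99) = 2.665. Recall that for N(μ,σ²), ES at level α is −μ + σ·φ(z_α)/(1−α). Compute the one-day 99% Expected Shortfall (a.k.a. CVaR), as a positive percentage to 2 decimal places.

ES = 2.93% × 2.665 = 7.808%.

7.81%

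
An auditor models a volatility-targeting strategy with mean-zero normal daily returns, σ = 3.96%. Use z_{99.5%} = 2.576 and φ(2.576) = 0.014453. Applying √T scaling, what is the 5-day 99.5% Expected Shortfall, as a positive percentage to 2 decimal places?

25.60%

σ_{5d} = 3.96% × √5 = 8.855%.
ES multiplier = φ(z)/(1−α) = 0.014453/0.005 = 2.891.
ES = 8.855% × 2.891 = 25.600%.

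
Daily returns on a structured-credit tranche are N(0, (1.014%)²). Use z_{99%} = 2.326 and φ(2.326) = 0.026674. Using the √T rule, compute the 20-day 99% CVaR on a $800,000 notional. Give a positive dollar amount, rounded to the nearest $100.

$96,800

σ_{20d} = 1.014% × √20 = 4.535%.
ES multiplier = φ(z)/(1−α) = 0.026674/0.01 = 2.667.
ES = 4.535% × 2.667 = 12.095%; on $800,000: $96,760.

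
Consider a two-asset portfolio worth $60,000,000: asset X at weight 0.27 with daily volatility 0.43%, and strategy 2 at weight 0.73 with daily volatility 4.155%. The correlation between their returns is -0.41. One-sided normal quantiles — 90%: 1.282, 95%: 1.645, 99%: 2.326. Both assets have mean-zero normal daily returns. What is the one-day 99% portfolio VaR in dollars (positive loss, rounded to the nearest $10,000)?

σ_p² = 0.27²·0.43² + 0.73²·4.155² + 2·-0.41·0.27·0.73·0.43·4.155 = 8.9247 (%²).
σ_p = √8.9247 = 2.987%.
VaR = 2.326 × 2.987% = 6.948%; on $60,000,000 that is $4,168,800.

$4,170,000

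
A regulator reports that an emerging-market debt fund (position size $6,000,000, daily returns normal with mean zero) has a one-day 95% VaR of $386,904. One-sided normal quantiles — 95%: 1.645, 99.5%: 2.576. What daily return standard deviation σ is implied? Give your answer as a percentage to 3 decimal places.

VaR as a fraction: $386,904 / $6,000,000 = 6.448%.
σ = VaR / z = 6.448% / 1.645 = 3.920%.

3.920%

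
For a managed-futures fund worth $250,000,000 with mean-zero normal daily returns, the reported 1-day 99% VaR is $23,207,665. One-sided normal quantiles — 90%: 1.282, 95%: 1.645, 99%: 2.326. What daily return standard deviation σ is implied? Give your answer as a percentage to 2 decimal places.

VaR as a fraction: $23,207,665 / $250,000,000 = 9.283%.
σ = VaR / z = 9.283% / 2.326 = 3.991%.

3.99%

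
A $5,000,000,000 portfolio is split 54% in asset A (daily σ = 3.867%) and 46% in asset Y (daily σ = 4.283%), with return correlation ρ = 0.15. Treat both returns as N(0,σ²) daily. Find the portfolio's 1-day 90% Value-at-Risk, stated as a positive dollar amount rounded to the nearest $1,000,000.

$197,000,000

σ_p² = 0.54²·3.867² + 0.46²·4.283² + 2·0.15·0.54·0.46·3.867·4.283 = 9.4763 (%²).
σ_p = √9.4763 = 3.078%.
At 90%, z = 1.282.
VaR = 1.282 × 3.078% = 3.946%; on $5,000,000,000 that is $197,300,000.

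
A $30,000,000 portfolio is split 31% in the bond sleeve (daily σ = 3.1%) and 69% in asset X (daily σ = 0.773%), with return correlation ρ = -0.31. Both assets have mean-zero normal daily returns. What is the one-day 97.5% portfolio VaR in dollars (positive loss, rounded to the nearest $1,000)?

σ_p² = 0.31²·3.1² + 0.69²·0.773² + 2·-0.31·0.31·0.69·3.1·0.773 = 0.8902 (%²).
σ_p = √0.8902 = 0.944%.
At 97.5%, z = 1.960.
VaR = 1.960 × 0.944% = 1.850%; on $30,000,000 that is $555,000.

$555,000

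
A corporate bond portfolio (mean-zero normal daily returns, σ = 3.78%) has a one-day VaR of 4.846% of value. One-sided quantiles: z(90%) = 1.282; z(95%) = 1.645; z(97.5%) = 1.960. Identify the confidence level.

90%

Implied z = VaR/σ = 4.846 / 3.78 = 1.282.
This matches z(90%) = 1.282.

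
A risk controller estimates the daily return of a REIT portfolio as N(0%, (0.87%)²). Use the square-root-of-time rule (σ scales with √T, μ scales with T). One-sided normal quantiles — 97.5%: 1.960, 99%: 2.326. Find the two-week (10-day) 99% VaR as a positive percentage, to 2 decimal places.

σ_{10d} = 0.87% × √10 = 2.751%.
VaR = 2.326 × 2.751% = 6.399%.

6.40%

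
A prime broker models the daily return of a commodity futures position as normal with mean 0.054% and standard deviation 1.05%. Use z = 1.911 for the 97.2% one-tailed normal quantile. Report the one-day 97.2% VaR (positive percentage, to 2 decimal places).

VaR = −μ + z·σ = −(0.054%) + 1.911 × 1.05% = 1.953%.

1.95%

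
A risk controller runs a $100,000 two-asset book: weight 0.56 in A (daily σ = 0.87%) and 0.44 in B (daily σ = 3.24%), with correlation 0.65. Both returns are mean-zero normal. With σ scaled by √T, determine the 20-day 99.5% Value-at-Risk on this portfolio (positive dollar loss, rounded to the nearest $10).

$20,520

σ_p = √(0.56²·0.87² + 0.44²·3.24² + 2·0.65·0.56·0.44·0.87·3.24) = 1.781%.
σ_{20d} = 1.781% × √20 = 7.965%.
z(99.5%) = 2.576.
VaR = 2.576 × 7.965% = 20.518%; on $100,000 that is $20,518.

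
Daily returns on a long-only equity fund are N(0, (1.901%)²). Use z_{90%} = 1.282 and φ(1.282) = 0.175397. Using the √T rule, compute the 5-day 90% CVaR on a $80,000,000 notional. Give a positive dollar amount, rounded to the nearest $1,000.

$5,965,000

σ_{5d} = 1.901% × √5 = 4.251%.
ES multiplier = φ(z)/(1−α) = 0.175397/0.1 = 1.754.
ES = 4.251% × 1.754 = 7.456%; on $80,000,000: $5,964,800.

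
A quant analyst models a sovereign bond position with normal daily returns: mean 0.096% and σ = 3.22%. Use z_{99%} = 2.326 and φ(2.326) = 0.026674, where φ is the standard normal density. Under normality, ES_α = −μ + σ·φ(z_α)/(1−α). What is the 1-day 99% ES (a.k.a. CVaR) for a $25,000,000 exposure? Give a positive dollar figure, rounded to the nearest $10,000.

Tail multiplier: φ(z)/(1−α) = 0.026674 / 0.01 = 2.667.
ES = −(0.096%) + 3.22% × 2.667 = 8.492%.
On $25,000,000: 0.08492 × $25,000,000 = $2,123,000.

$2,120,000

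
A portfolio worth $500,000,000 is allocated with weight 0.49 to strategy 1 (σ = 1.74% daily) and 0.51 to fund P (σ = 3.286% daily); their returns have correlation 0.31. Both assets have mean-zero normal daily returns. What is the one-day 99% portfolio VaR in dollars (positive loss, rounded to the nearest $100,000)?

$24,500,000

σ_p² = 0.49²·1.74² + 0.51²·3.286² + 2·0.31·0.49·0.51·1.74·3.286 = 4.4213 (%²).
σ_p = √4.4213 = 2.103%.
At 99%, z = 2.326.
VaR = 2.326 × 2.103% = 4.892%; on $500,000,000 that is $24,460,000.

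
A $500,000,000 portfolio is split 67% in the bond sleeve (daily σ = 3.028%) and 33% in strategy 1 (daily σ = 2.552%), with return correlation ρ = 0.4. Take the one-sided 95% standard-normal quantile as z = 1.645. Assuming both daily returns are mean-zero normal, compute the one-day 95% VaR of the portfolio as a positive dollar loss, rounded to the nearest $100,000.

$20,500,000

σ_p² = 0.67²·3.028² + 0.33²·2.552² + 2·0.4·0.67·0.33·3.028·2.552 = 6.1919 (%²).
σ_p = √6.1919 = 2.488%.
VaR = 1.645 × 2.488% = 4.093%; on $500,000,000 that is $20,465,000.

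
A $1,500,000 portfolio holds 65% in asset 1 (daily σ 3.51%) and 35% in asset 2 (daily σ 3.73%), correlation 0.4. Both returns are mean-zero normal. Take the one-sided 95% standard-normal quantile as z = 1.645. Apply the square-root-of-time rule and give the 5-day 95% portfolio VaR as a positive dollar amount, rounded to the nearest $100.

$168,200

σ_p = √(0.65²·3.51² + 0.35²·3.73² + 2·0.4·0.65·0.35·3.51·3.73) = 3.048%.
σ_{5d} = 3.048% × √5 = 6.816%.
VaR = 1.645 × 6.816% = 11.212%; on $1,500,000 that is $168,180.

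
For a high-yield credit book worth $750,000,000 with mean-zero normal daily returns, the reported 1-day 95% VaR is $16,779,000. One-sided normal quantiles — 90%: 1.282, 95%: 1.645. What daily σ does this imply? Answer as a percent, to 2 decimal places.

1.36%

VaR as a fraction: $16,779,000 / $750,000,000 = 2.237%.
σ = VaR / z = 2.237% / 1.645 = 1.360%.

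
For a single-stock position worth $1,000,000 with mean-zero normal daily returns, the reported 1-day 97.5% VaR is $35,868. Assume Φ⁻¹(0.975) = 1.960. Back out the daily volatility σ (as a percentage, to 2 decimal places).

VaR as a fraction: $35,868 / $1,000,000 = 3.587%.
σ = VaR / z = 3.587% / 1.960 = 1.830%.

1.83%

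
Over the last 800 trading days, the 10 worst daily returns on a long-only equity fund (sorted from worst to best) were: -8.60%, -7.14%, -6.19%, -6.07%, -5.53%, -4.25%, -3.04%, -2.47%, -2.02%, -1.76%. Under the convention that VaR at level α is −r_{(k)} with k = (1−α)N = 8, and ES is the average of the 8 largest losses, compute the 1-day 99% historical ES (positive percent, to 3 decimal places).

5.411%

The 8 worst returns sum to -43.29%.
ES = −(-43.29%) / 8 = 5.41125% ≈ 5.411%.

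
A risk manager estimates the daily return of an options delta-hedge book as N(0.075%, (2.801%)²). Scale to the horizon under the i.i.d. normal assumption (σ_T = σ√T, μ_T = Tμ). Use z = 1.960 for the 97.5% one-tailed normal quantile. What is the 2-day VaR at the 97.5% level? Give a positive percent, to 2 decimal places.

7.61%

σ_{2d} = 2.801% × √2 = 3.961%; μ_{2d} = 2 × 0.075% = 0.150%.
VaR = −(0.150%) + 1.960 × 3.961% = 7.614%.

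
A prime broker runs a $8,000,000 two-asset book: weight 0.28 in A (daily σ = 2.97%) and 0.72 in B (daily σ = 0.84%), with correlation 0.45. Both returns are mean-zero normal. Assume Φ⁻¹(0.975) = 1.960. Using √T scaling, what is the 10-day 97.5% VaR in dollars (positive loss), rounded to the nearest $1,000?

σ_p = √(0.28²·2.97² + 0.72²·0.84² + 2·0.45·0.28·0.72·2.97·0.84) = 1.229%.
σ_{10d} = 1.229% × √10 = 3.886%.
VaR = 1.960 × 3.886% = 7.617%; on $8,000,000 that is $609,360.

$609,000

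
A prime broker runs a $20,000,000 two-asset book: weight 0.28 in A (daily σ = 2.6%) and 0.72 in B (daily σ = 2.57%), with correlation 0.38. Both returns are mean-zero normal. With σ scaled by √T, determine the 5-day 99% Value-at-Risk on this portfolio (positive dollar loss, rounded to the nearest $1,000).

σ_p = √(0.28²·2.6² + 0.72²·2.57² + 2·0.38·0.28·0.72·2.6·2.57) = 2.231%.
σ_{5d} = 2.231% × √5 = 4.989%.
z(99%) = 2.326.
VaR = 2.326 × 4.989% = 11.604%; on $20,000,000 that is $2,320,800.

$2,321,000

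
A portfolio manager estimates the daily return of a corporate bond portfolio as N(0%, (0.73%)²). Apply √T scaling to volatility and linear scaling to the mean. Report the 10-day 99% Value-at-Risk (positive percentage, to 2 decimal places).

At 99%, z = 2.326.
σ_{10d} = 0.73% × √10 = 2.308%.
VaR = 2.326 × 2.308% = 5.368%.

5.37%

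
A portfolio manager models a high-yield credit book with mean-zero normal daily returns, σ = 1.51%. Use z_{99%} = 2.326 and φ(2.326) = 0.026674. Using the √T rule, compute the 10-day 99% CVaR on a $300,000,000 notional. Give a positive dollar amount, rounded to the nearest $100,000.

σ_{10d} = 1.51% × √10 = 4.775%.
ES multiplier = φ(z)/(1−α) = 0.026674/0.01 = 2.667.
ES = 4.775% × 2.667 = 12.735%; on $300,000,000: $38,205,000.

$38,200,000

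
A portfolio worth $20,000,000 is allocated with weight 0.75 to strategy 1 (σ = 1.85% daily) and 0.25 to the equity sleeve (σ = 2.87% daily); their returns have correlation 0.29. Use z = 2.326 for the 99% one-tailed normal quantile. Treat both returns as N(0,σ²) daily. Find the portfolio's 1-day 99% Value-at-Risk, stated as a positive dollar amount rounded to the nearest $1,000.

σ_p² = 0.75²·1.85² + 0.25²·2.87² + 2·0.29·0.75·0.25·1.85·2.87 = 3.0174 (%²).
σ_p = √3.0174 = 1.737%.
VaR = 2.326 × 1.737% = 4.040%; on $20,000,000 that is $808,000.

$808,000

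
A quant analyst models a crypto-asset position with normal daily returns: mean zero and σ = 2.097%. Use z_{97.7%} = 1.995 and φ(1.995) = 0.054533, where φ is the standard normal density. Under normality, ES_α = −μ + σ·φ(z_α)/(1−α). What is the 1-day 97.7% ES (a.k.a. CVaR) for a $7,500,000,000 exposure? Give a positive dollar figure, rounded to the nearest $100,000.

$372,900,000

Tail multiplier: φ(z)/(1−α) = 0.054533 / 0.023 = 2.371.
ES = 2.097% × 2.371 = 4.972%.
On $7,500,000,000: 0.04972 × $7,500,000,000 = $372,900,000.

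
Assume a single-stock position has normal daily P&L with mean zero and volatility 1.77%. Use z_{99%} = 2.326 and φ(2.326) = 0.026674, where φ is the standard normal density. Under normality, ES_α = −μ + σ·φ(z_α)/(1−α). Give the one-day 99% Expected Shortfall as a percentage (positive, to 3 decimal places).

4.721%

Tail multiplier: φ(z)/(1−α) = 0.026674 / 0.01 = 2.667.
ES = 1.77% × 2.667 = 4.721%.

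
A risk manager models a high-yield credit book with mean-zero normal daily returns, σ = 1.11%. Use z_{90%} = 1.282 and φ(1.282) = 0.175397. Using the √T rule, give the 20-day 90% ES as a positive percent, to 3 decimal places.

σ_{20d} = 1.11% × √20 = 4.964%.
ES multiplier = φ(z)/(1−α) = 0.175397/0.1 = 1.754.
ES = 4.964% × 1.754 = 8.707%.

8.707%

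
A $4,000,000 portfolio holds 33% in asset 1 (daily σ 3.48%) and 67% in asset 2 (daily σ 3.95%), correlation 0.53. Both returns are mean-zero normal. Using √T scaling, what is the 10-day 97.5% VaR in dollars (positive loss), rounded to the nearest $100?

σ_p = √(0.33²·3.48² + 0.67²·3.95² + 2·0.53·0.33·0.67·3.48·3.95) = 3.398%.
σ_{10d} = 3.398% × √10 = 10.745%.
z(97.5%) = 1.960.
VaR = 1.960 × 10.745% = 21.060%; on $4,000,000 that is $842,400.

$842,400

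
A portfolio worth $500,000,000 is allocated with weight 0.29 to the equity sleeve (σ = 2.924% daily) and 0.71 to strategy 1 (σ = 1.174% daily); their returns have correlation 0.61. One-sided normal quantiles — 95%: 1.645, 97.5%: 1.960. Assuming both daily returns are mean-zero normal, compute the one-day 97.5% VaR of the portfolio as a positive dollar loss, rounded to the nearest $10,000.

σ_p² = 0.29²·2.924² + 0.71²·1.174² + 2·0.61·0.29·0.71·2.924·1.174 = 2.2761 (%²).
σ_p = √2.2761 = 1.509%.
VaR = 1.960 × 1.509% = 2.958%; on $500,000,000 that is $14,790,000.

$14,790,000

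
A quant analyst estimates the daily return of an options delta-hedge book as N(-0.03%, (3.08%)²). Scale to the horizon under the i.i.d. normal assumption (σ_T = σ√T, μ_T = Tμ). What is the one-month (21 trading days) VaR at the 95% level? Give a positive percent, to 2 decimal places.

23.85%

At 95%, z = 1.645.
σ_{21d} = 3.08% × √21 = 14.114%; μ_{21d} = 21 × -0.03% = -0.630%.
VaR = −(-0.630%) + 1.645 × 14.114% = 23.848%.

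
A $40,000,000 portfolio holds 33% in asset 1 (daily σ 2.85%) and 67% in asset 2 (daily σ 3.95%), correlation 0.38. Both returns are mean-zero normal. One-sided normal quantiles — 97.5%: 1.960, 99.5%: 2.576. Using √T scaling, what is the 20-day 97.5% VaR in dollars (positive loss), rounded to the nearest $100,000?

σ_p = √(0.33²·2.85² + 0.67²·3.95² + 2·0.38·0.33·0.67·2.85·3.95) = 3.127%.
σ_{20d} = 3.127% × √20 = 13.984%.
VaR = 1.960 × 13.984% = 27.409%; on $40,000,000 that is $10,963,600.

$11,000,000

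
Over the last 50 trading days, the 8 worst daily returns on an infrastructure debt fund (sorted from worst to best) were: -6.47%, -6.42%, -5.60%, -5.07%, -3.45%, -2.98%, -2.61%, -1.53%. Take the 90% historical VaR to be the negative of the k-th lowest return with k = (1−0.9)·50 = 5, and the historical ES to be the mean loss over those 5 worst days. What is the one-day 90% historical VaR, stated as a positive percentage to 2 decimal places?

3.45%

k = 5; the 5th lowest return is -3.45%, so VaR = 3.45%.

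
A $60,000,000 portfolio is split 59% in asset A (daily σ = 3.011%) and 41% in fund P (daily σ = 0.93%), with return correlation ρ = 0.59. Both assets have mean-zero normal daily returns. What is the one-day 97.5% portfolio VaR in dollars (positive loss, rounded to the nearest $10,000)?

σ_p² = 0.59²·3.011² + 0.41²·0.93² + 2·0.59·0.59·0.41·3.011·0.93 = 4.1006 (%²).
σ_p = √4.1006 = 2.025%.
At 97.5%, z = 1.960.
VaR = 1.960 × 2.025% = 3.969%; on $60,000,000 that is $2,381,400.

$2,380,000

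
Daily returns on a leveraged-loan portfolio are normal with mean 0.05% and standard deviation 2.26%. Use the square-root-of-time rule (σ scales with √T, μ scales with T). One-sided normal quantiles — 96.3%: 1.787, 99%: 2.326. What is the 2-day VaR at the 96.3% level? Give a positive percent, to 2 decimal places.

5.61%

σ_{2d} = 2.26% × √2 = 3.196%; μ_{2d} = 2 × 0.05% = 0.100%.
VaR = −(0.100%) + 1.787 × 3.196% = 5.611%.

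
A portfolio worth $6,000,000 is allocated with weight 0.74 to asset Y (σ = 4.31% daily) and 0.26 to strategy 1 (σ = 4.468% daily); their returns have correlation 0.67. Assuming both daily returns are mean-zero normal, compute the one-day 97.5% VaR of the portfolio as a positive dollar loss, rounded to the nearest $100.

$477,500

σ_p² = 0.74²·4.31² + 0.26²·4.468² + 2·0.67·0.74·0.26·4.31·4.468 = 16.4866 (%²).
σ_p = √16.4866 = 4.060%.
At 97.5%, z = 1.960.
VaR = 1.960 × 4.060% = 7.958%; on $6,000,000 that is $477,480.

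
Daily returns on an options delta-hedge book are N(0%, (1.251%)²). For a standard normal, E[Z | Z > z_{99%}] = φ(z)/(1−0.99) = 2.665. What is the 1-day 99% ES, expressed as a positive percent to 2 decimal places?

3.33%

ES = 1.251% × 2.665 = 3.334%.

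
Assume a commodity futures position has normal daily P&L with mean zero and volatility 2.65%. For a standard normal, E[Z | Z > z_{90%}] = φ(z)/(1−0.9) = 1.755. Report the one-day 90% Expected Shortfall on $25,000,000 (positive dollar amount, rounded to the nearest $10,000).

$1,160,000

ES = 2.65% × 1.755 = 4.651%.
On $25,000,000: 0.04651 × $25,000,000 = $1,162,750.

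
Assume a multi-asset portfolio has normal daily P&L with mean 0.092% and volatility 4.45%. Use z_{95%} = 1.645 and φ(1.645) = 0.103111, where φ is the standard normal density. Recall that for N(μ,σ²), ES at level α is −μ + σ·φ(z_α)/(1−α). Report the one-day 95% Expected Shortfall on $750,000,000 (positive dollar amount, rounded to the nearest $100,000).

Tail multiplier: φ(z)/(1−α) = 0.103111 / 0.05 = 2.062.
ES = −(0.092%) + 4.45% × 2.062 = 9.084%.
On $750,000,000: 0.09084 × $750,000,000 = $68,130,000.

$68,100,000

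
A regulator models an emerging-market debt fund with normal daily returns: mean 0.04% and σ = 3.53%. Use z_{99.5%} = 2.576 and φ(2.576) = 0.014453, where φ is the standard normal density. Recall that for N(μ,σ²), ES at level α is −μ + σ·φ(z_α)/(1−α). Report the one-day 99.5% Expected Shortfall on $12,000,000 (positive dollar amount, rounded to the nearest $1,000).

Tail multiplier: φ(z)/(1−α) = 0.014453 / 0.005 = 2.891.
ES = −(0.04%) + 3.53% × 2.891 = 10.165%.
On $12,000,000: 0.10165 × $12,000,000 = $1,219,800.

$1,220,000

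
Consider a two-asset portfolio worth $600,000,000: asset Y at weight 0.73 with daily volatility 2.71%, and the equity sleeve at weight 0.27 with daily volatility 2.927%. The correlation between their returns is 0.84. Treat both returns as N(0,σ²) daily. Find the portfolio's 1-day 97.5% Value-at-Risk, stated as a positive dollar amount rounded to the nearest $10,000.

σ_p² = 0.73²·2.71² + 0.27²·2.927² + 2·0.84·0.73·0.27·2.71·2.927 = 7.1648 (%²).
σ_p = √7.1648 = 2.677%.
At 97.5%, z = 1.960.
VaR = 1.960 × 2.677% = 5.247%; on $600,000,000 that is $31,482,000.

$31,480,000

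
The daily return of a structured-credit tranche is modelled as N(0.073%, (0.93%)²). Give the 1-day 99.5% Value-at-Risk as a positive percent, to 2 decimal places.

At 99.5% one-sided, z = 2.576.
VaR = −μ + z·σ = −(0.073%) + 2.576 × 0.93% = 2.323%.

2.32%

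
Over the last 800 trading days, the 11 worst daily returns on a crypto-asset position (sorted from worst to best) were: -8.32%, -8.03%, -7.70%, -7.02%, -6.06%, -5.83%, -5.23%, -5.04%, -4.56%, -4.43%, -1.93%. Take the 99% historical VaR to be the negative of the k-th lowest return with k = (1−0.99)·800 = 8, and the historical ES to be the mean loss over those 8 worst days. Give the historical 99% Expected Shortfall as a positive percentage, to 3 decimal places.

The 8 worst returns sum to -53.23%.
ES = −(-53.23%) / 8 = 6.65375% ≈ 6.654%.

6.654%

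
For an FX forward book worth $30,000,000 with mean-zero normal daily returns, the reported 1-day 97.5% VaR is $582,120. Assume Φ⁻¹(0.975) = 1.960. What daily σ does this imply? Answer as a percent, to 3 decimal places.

VaR as a fraction: $582,120 / $30,000,000 = 1.940%.
σ = VaR / z = 1.940% / 1.960 = 0.990%.

0.990%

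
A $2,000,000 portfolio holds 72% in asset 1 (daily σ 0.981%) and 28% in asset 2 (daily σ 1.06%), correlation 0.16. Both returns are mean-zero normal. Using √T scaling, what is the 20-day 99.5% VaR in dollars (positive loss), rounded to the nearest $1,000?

$186,000

σ_p = √(0.72²·0.981² + 0.28²·1.06² + 2·0.16·0.72·0.28·0.981·1.06) = 0.809%.
σ_{20d} = 0.809% × √20 = 3.618%.
z(99.5%) = 2.576.
VaR = 2.576 × 3.618% = 9.320%; on $2,000,000 that is $186,400.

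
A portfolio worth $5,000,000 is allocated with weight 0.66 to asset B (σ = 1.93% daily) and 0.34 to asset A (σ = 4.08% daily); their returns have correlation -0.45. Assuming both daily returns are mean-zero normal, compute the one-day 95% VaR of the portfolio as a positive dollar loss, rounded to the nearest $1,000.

$115,000

σ_p² = 0.66²·1.93² + 0.34²·4.08² + 2·-0.45·0.66·0.34·1.93·4.08 = 1.9566 (%²).
σ_p = √1.9566 = 1.399%.
At 95%, z = 1.645.
VaR = 1.645 × 1.399% = 2.301%; on $5,000,000 that is $115,050.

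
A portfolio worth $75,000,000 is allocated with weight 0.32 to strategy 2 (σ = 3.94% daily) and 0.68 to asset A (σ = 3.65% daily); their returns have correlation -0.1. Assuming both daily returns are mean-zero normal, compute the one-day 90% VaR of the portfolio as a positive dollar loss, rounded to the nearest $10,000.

$2,570,000

σ_p² = 0.32²·3.94² + 0.68²·3.65² + 2·-0.1·0.32·0.68·3.94·3.65 = 7.1241 (%²).
σ_p = √7.1241 = 2.669%.
At 90%, z = 1.282.
VaR = 1.282 × 2.669% = 3.422%; on $75,000,000 that is $2,566,500.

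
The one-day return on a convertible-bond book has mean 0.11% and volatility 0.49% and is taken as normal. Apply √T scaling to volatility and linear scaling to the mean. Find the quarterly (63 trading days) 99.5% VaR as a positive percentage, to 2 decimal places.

3.09%

At 99.5%, z = 2.576.
σ_{63d} = 0.49% × √63 = 3.889%; μ_{63d} = 63 × 0.11% = 6.930%.
VaR = −(6.930%) + 2.576 × 3.889% = 3.088%.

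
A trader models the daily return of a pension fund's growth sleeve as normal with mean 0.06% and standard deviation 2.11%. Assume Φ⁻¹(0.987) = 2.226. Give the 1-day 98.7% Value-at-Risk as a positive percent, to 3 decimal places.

VaR = −μ + z·σ = −(0.06%) + 2.226 × 2.11% = 4.637%.

4.637%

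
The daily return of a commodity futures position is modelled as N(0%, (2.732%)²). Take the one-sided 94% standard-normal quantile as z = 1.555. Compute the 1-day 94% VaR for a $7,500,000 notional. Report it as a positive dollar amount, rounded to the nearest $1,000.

VaR = z·σ = 1.555 × 2.732% = 4.248%.
On $7,500,000: 0.04248 × $7,500,000 = $318,600.

$319,000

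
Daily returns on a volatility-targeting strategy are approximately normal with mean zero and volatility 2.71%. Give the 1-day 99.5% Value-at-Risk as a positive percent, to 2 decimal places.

6.98%

At 99.5% one-sided, z = 2.576.
VaR = z·σ = 2.576 × 2.71% = 6.981%.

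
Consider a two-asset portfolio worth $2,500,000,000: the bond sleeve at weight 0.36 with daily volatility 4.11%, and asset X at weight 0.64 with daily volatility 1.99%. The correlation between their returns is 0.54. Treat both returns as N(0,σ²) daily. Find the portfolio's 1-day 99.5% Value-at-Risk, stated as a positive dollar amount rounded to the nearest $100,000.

$155,700,000

σ_p² = 0.36²·4.11² + 0.64²·1.99² + 2·0.54·0.36·0.64·4.11·1.99 = 5.8464 (%²).
σ_p = √5.8464 = 2.418%.
At 99.5%, z = 2.576.
VaR = 2.576 × 2.418% = 6.229%; on $2,500,000,000 that is $155,725,000.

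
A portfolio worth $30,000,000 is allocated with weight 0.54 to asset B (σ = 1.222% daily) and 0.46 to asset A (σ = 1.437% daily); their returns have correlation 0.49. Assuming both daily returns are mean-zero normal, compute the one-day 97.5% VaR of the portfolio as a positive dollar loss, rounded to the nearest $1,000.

σ_p² = 0.54²·1.222² + 0.46²·1.437² + 2·0.49·0.54·0.46·1.222·1.437 = 1.2999 (%²).
σ_p = √1.2999 = 1.140%.
At 97.5%, z = 1.960.
VaR = 1.960 × 1.140% = 2.234%; on $30,000,000 that is $670,200.

$670,000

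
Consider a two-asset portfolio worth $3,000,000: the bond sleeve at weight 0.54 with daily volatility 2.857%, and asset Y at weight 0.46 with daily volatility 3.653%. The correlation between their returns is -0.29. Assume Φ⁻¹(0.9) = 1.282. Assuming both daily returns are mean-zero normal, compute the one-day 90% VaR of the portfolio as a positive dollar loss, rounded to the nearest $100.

$74,000

σ_p² = 0.54²·2.857² + 0.46²·3.653² + 2·-0.29·0.54·0.46·2.857·3.653 = 3.7002 (%²).
σ_p = √3.7002 = 1.924%.
VaR = 1.282 × 1.924% = 2.467%; on $3,000,000 that is $74,010.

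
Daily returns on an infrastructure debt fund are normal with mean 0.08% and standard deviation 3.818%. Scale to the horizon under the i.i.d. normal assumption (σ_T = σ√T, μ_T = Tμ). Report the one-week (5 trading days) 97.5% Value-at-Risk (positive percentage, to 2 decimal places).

16.33%

At 97.5%, z = 1.960.
σ_{5d} = 3.818% × √5 = 8.537%; μ_{5d} = 5 × 0.08% = 0.400%.
VaR = −(0.400%) + 1.960 × 8.537% = 16.333%.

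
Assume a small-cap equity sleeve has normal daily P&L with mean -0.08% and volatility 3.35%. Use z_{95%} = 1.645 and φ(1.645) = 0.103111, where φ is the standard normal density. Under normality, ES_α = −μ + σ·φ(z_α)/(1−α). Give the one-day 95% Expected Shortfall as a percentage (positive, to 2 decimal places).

Tail multiplier: φ(z)/(1−α) = 0.103111 / 0.05 = 2.062.
ES = −(-0.08%) + 3.35% × 2.062 = 6.988%.

6.99%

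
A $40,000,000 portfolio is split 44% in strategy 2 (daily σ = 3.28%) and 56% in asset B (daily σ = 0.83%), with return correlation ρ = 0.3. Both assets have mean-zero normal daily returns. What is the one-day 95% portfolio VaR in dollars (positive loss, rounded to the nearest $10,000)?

σ_p² = 0.44²·3.28² + 0.56²·0.83² + 2·0.3·0.44·0.56·3.28·0.83 = 2.7013 (%²).
σ_p = √2.7013 = 1.644%.
At 95%, z = 1.645.
VaR = 1.645 × 1.644% = 2.704%; on $40,000,000 that is $1,081,600.

$1,080,000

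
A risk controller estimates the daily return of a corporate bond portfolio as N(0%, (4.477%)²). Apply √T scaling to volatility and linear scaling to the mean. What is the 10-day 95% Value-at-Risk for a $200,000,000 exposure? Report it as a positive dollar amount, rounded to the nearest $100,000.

$46,600,000

At 95%, z = 1.645.
σ_{10d} = 4.477% × √10 = 14.158%.
VaR = 1.645 × 14.158% = 23.290%.
On $200,000,000: 0.23290 × $200,000,000 = $46,580,000.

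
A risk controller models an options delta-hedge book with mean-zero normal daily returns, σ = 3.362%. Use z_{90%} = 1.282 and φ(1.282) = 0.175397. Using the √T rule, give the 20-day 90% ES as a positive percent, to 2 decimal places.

σ_{20d} = 3.362% × √20 = 15.035%.
ES multiplier = φ(z)/(1−α) = 0.175397/0.1 = 1.754.
ES = 15.035% × 1.754 = 26.371%.

26.37%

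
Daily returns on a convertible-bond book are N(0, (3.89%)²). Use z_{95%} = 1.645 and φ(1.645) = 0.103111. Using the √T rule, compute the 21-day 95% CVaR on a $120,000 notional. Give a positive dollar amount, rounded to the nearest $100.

σ_{21d} = 3.89% × √21 = 17.826%.
ES multiplier = φ(z)/(1−α) = 0.103111/0.05 = 2.062.
ES = 17.826% × 2.062 = 36.757%; on $120,000: $44,108.

$44,100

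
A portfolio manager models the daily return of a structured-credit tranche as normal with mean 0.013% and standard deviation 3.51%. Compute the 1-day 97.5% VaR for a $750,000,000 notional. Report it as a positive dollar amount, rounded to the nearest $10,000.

$51,500,000

At 97.5% one-sided, z = 1.960.
VaR = −μ + z·σ = −(0.013%) + 1.960 × 3.51% = 6.867%.
On $750,000,000: 0.06867 × $750,000,000 = $51,502,500.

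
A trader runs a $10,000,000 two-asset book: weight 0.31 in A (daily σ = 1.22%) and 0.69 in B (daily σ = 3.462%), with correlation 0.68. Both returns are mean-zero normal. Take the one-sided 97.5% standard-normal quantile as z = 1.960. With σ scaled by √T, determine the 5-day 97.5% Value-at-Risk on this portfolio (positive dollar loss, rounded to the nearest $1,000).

σ_p = √(0.31²·1.22² + 0.69²·3.462² + 2·0.68·0.31·0.69·1.22·3.462) = 2.660%.
σ_{5d} = 2.660% × √5 = 5.948%.
VaR = 1.960 × 5.948% = 11.658%; on $10,000,000 that is $1,165,800.

$1,166,000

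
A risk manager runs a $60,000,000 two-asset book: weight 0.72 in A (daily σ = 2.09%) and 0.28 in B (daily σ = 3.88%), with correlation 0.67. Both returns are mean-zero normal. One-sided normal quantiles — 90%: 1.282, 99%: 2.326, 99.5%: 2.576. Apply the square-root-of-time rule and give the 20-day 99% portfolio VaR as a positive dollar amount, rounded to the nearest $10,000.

σ_p = √(0.72²·2.09² + 0.28²·3.88² + 2·0.67·0.72·0.28·2.09·3.88) = 2.374%.
σ_{20d} = 2.374% × √20 = 10.617%.
VaR = 2.326 × 10.617% = 24.695%; on $60,000,000 that is $14,817,000.

$14,820,000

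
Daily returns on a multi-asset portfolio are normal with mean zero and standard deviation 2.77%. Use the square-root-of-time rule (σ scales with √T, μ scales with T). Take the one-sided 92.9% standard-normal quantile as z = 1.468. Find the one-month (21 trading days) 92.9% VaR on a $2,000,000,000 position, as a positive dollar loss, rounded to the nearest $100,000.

σ_{21d} = 2.77% × √21 = 12.694%.
VaR = 1.468 × 12.694% = 18.635%.
On $2,000,000,000: 0.18635 × $2,000,000,000 = $372,700,000.

$372,700,000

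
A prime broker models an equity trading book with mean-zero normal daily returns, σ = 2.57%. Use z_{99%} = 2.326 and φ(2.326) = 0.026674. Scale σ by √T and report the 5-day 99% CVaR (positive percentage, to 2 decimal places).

σ_{5d} = 2.57% × √5 = 5.747%.
ES multiplier = φ(z)/(1−α) = 0.026674/0.01 = 2.667.
ES = 5.747% × 2.667 = 15.327%.

15.33%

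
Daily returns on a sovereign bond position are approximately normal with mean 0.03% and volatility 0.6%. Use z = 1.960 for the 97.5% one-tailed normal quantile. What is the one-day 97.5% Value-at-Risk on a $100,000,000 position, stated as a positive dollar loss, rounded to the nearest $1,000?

VaR = −μ + z·σ = −(0.03%) + 1.960 × 0.6% = 1.146%.
On $100,000,000: 0.01146 × $100,000,000 = $1,146,000.

$1,146,000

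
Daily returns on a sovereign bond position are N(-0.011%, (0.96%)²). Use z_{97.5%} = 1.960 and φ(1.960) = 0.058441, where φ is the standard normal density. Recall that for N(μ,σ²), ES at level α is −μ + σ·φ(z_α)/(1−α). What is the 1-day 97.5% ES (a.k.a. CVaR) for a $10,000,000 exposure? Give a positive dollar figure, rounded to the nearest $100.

Tail multiplier: φ(z)/(1−α) = 0.058441 / 0.025 = 2.338.
ES = −(-0.011%) + 0.96% × 2.338 = 2.255%.
On $10,000,000: 0.02255 × $10,000,000 = $225,500.

$225,500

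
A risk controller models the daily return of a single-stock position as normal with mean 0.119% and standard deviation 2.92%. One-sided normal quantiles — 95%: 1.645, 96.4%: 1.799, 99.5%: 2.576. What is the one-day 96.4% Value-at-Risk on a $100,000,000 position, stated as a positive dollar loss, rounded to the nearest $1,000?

VaR = −μ + z·σ = −(0.119%) + 1.799 × 2.92% = 5.134%.
On $100,000,000: 0.05134 × $100,000,000 = $5,134,000.

$5,134,000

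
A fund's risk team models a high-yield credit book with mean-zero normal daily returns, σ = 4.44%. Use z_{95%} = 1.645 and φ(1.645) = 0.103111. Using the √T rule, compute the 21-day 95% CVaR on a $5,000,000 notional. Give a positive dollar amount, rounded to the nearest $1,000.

$2,098,000

σ_{21d} = 4.44% × √21 = 20.347%.
ES multiplier = φ(z)/(1−α) = 0.103111/0.05 = 2.062.
ES = 20.347% × 2.062 = 41.956%; on $5,000,000: $2,097,800.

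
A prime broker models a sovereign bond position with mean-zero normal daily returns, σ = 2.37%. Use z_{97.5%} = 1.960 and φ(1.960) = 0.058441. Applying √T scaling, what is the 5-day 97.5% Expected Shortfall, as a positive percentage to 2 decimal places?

12.39%

σ_{5d} = 2.37% × √5 = 5.299%.
ES multiplier = φ(z)/(1−α) = 0.058441/0.025 = 2.338.
ES = 5.299% × 2.338 = 12.389%.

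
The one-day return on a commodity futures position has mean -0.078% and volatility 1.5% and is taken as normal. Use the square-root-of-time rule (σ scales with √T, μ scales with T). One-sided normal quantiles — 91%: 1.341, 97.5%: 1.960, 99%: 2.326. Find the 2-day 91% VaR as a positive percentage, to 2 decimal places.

σ_{2d} = 1.5% × √2 = 2.121%; μ_{2d} = 2 × -0.078% = -0.156%.
VaR = −(-0.156%) + 1.341 × 2.121% = 3.000%.

3.00%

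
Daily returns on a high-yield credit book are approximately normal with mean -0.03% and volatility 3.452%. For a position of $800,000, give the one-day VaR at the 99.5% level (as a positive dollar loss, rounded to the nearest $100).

At 99.5% one-sided, z = 2.576.
VaR = −μ + z·σ = −(-0.03%) + 2.576 × 3.452% = 8.922%.
On $800,000: 0.08922 × $800,000 = $71,376.

$71,400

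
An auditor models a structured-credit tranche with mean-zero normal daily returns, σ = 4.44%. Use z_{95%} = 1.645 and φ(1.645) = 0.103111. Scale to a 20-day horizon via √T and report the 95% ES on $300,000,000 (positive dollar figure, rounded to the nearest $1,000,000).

$123,000,000

σ_{20d} = 4.44% × √20 = 19.856%.
ES multiplier = φ(z)/(1−α) = 0.103111/0.05 = 2.062.
ES = 19.856% × 2.062 = 40.943%; on $300,000,000: $122,829,000.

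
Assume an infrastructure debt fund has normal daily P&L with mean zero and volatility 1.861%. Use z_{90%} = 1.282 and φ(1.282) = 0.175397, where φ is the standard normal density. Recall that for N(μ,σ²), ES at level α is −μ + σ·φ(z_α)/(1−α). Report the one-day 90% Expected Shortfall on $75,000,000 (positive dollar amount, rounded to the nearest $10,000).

$2,450,000

Tail multiplier: φ(z)/(1−α) = 0.175397 / 0.1 = 1.754.
ES = 1.861% × 1.754 = 3.264%.
On $75,000,000: 0.03264 × $75,000,000 = $2,448,000.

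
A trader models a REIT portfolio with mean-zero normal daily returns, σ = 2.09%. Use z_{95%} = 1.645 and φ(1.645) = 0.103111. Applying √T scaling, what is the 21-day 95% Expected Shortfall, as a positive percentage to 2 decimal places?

σ_{21d} = 2.09% × √21 = 9.578%.
ES multiplier = φ(z)/(1−α) = 0.103111/0.05 = 2.062.
ES = 9.578% × 2.062 = 19.750%.

19.75%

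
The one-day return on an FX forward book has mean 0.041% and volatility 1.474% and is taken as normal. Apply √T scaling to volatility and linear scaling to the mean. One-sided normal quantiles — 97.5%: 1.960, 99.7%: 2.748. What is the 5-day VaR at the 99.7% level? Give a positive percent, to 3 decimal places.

σ_{5d} = 1.474% × √5 = 3.296%; μ_{5d} = 5 × 0.041% = 0.205%.
VaR = −(0.205%) + 2.748 × 3.296% = 8.852%.

8.852%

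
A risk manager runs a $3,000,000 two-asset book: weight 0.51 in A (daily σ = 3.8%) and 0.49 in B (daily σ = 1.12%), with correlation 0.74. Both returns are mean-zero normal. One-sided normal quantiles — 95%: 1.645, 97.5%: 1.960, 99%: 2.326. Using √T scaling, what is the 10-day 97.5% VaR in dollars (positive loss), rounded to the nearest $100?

$441,200

σ_p = √(0.51²·3.8² + 0.49²·1.12² + 2·0.74·0.51·0.49·3.8·1.12) = 2.373%.
σ_{10d} = 2.373% × √10 = 7.504%.
VaR = 1.960 × 7.504% = 14.708%; on $3,000,000 that is $441,240.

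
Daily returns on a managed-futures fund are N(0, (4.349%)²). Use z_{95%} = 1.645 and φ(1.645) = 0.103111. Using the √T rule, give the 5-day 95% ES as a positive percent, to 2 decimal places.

20.05%

σ_{5d} = 4.349% × √5 = 9.725%.
ES multiplier = φ(z)/(1−α) = 0.103111/0.05 = 2.062.
ES = 9.725% × 2.062 = 20.053%.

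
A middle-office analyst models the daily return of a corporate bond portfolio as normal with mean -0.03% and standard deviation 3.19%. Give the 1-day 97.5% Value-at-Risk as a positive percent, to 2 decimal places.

6.28%

At 97.5% one-sided, z = 1.960.
VaR = −μ + z·σ = −(-0.03%) + 1.960 × 3.19% = 6.282%.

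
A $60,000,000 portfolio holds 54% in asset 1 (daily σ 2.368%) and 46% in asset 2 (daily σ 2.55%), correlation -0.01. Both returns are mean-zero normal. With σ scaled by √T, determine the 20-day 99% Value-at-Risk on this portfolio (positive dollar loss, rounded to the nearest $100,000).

$10,800,000

σ_p = √(0.54²·2.368² + 0.46²·2.55² + 2·-0.01·0.54·0.46·2.368·2.55) = 1.727%.
σ_{20d} = 1.727% × √20 = 7.723%.
z(99%) = 2.326.
VaR = 2.326 × 7.723% = 17.964%; on $60,000,000 that is $10,778,400.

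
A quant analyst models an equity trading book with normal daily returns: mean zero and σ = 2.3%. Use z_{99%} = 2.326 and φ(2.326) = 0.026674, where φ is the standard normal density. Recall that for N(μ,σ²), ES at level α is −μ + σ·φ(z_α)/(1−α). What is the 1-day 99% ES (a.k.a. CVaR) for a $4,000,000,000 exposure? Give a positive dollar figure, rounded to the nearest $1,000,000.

$245,000,000

Tail multiplier: φ(z)/(1−α) = 0.026674 / 0.01 = 2.667.
ES = 2.3% × 2.667 = 6.134%.
On $4,000,000,000: 0.06134 × $4,000,000,000 = $245,360,000.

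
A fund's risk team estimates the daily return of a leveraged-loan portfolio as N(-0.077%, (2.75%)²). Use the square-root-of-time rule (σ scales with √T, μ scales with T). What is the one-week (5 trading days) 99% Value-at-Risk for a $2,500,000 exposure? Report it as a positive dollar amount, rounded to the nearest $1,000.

$367,000

At 99%, z = 2.326.
σ_{5d} = 2.75% × √5 = 6.149%; μ_{5d} = 5 × -0.077% = -0.385%.
VaR = −(-0.385%) + 2.326 × 6.149% = 14.688%.
On $2,500,000: 0.14688 × $2,500,000 = $367,200.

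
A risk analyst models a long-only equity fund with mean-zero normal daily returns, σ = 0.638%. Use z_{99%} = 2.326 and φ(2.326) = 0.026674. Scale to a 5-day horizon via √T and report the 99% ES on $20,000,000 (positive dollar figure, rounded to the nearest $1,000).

σ_{5d} = 0.638% × √5 = 1.427%.
ES multiplier = φ(z)/(1−α) = 0.026674/0.01 = 2.667.
ES = 1.427% × 2.667 = 3.806%; on $20,000,000: $761,200.

$761,000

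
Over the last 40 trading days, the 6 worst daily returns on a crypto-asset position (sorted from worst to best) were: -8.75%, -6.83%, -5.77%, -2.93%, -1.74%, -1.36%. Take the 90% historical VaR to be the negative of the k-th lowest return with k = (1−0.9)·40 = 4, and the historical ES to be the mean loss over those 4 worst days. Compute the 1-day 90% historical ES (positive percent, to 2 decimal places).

The 4 worst returns sum to -24.28%.
ES = −(-24.28%) / 4 = 6.07%.

6.07%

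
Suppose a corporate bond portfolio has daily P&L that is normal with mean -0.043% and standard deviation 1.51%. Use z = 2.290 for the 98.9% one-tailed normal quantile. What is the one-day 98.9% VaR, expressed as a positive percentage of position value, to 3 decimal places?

VaR = −μ + z·σ = −(-0.043%) + 2.290 × 1.51% = 3.501%.

3.501%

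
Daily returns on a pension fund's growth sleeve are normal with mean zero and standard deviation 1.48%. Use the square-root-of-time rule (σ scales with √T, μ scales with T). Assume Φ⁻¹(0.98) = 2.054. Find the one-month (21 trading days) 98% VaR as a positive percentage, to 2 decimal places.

σ_{21d} = 1.48% × √21 = 6.782%.
VaR = 2.054 × 6.782% = 13.930%.

13.93%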